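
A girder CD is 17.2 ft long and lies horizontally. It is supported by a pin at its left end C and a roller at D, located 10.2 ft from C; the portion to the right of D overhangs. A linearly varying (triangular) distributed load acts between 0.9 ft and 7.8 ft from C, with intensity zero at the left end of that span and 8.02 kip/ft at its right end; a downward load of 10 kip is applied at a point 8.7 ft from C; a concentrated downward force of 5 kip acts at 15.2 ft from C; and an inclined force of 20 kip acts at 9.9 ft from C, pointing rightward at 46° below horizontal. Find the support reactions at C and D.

C_x = -13.89 kip, C_y = 12.19 kip, D_y = 44.86 kip

Resultant of the triangular load: ½ × 8.02 × 6.9 = 27.669 kip, acting at 5.5 ft from C (one-third of the span from the peak).
Taking moments about C: D_y·10.2 − (½·8.02·6.9)·5.5 − 10·8.7 − 5·15.2 − 20·sin46°·9.9 = 0 → D_y = 457.609/10.2 = 44.8636 ≈ 44.86 kip.
ΣF_y = 0: C_y + 44.8636 − ½·8.02·6.9 − 10 − 5 − 20·sin46° = 0 → C_y = 12.19 kip.
ΣF_x = 0: C_x + 20·cos46° = 0 → C_x = -13.89 kip.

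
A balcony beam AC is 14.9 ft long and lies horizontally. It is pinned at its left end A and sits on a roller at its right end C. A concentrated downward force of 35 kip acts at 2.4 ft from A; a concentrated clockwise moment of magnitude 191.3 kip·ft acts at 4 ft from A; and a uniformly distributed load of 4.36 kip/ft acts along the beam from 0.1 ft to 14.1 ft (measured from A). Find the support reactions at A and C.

A_x = 0, A_y = 48.48 kip, C_y = 47.56 kip

Resultant of the distributed load: 4.36 × 14 = 61.04 kip at 7.1 ft from A.
ΣM about A: C_y·14.9 − 35·2.4 − 191.3 − (4.36·14)·7.1 = 0 → C_y = 708.684/14.9 = 47.5627 ≈ 47.56 kip.
ΣF_y = 0: A_y + 47.5627 − 35 − 4.36·14 = 0 → A_y = 48.48 kip.
ΣF_x = 0: no horizontal applied forces, so A_x = 0.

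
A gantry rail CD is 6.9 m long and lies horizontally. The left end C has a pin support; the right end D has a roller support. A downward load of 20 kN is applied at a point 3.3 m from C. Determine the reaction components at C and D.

ΣM about C: D_y·6.9 − 20·3.3 = 0 → D_y = 66/6.9 = 9.56522 ≈ 9.565 kN.
ΣF_y = 0: C_y + 9.56522 − 20 = 0 → C_y = 10.43 kN.
ΣF_x = 0: no horizontal applied forces, so C_x = 0.

C_x = 0, C_y = 10.43 kN, D_y = 9.565 kN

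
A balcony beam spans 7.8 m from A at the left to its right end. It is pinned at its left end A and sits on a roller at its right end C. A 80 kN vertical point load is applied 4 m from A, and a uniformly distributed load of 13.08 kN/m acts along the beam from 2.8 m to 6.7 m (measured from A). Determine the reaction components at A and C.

A_x = 0, A_y = 58.92 kN, C_y = 72.09 kN

Resultant of the distributed load: 13.08 × 3.9 = 51.012 kN at 4.75 m from A.
Moments about A: C_y·7.8 − 80·4 − (13.08·3.9)·4.75 = 0 → C_y = 562.307/7.8 = 72.0906 ≈ 72.09 kN.
ΣF_y = 0: A_y + 72.0906 − 80 − 13.08·3.9 = 0 → A_y = 58.92 kN.
ΣF_x = 0: no horizontal applied forces, so A_x = 0.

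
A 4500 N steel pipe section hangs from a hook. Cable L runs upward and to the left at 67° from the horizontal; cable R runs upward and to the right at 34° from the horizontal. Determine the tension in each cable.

ΣF_x = 0: −T_L·cos67° + T_R·cos34° = 0 → T_R = 0.471307·T_L.
ΣF_y = 0: T_L·sin67° + T_R·sin34° = 4500.
Substitute: T_L·(0.920505 + 0.471307·0.559193) = 4500 → T_L = 3800.49 ≈ 3800 N.
Then T_R = 0.471307 × 3800.49 = 1791 N.

T_L = 3800 N, T_R = 1791 N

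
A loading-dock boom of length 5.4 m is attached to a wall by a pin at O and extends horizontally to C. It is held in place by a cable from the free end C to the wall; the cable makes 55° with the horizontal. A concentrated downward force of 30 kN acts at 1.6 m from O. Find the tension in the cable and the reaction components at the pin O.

T = 10.85 kN, O_x = 6.224 kN, O_y = 21.11 kN

ΣM about O: T·sin55°·5.4 − 30·1.6 = 0 → T = 48/(5.4·0.819152) = 10.8513 ≈ 10.85 kN.
ΣF_x = 0: O_x − T·cos55° = 0 → O_x = 10.8513 × 0.573576 = 6.224 kN.
ΣF_y = 0: O_y + T·sin55° − 30 = 0 → O_y = 30 − 10.8513 × 0.819152 = 21.11 kN.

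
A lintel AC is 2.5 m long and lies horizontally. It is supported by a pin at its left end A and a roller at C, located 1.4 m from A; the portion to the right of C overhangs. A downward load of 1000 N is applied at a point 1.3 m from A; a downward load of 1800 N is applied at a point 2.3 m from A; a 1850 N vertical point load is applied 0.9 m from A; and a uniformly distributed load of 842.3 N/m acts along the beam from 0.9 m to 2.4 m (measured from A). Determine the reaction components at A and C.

Resultant of the distributed load: 842.3 × 1.5 = 1263.45 N at 1.65 m from A.
ΣM about A: C_y·1.4 − 1000·1.3 − 1800·2.3 − 1850·0.9 − (842.3·1.5)·1.65 = 0 → C_y = 9189.6925/1.4 = 6564.07 ≈ 6564 N.
ΣF_y = 0: A_y + 6564.07 − 1000 − 1800 − 1850 − 842.3·1.5 = 0 → A_y = -650.6 N.
ΣF_x = 0: no horizontal applied forces, so A_x = 0.

A_x = 0, A_y = -650.6 N, C_y = 6564 N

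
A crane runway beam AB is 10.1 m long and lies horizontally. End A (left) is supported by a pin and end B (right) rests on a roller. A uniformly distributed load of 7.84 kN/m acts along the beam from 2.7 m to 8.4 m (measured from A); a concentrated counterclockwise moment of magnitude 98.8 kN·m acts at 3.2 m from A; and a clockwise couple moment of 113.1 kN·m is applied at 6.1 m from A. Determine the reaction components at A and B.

A_x = 0, A_y = 18.72 kN, B_y = 25.97 kN

Resultant of the distributed load: 7.84 × 5.7 = 44.688 kN at 5.55 m from A.
Moments about A: B_y·10.1 − (7.84·5.7)·5.55 + 98.8 − 113.1 = 0 → B_y = 262.3184/10.1 = 25.9721 ≈ 25.97 kN.
ΣF_y = 0: A_y + 25.9721 − 7.84·5.7 = 0 → A_y = 18.72 kN.
ΣF_x = 0: no horizontal applied forces, so A_x = 0.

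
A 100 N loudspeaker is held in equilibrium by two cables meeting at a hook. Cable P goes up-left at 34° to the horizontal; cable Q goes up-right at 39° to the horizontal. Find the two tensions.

T_P = 81.27 N, T_Q = 86.69 N

ΣF_x = 0: −T_P·cos34° + T_Q·cos39° = 0 → T_Q = 1.06677·T_P.
ΣF_y = 0: T_P·sin34° + T_Q·sin39° = 100.
Substitute: T_P·(0.559193 + 1.06677·0.62932) = 100 → T_P = 81.2656 ≈ 81.27 N.
Then T_Q = 1.06677 × 81.2656 = 86.69 N.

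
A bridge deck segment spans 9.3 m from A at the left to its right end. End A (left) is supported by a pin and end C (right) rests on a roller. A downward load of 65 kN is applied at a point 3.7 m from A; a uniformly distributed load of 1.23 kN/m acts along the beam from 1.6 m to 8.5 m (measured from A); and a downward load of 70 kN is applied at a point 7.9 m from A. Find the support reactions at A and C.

Resultant of the distributed load: 1.23 × 6.9 = 8.487 kN at 5.05 m from A.
ΣM about A: C_y·9.3 − 65·3.7 − (1.23·6.9)·5.05 − 70·7.9 = 0 → C_y = 836.35935/9.3 = 89.9311 ≈ 89.93 kN.
ΣF_y = 0: A_y + 89.9311 − 65 − 1.23·6.9 − 70 = 0 → A_y = 53.56 kN.
ΣF_x = 0: no horizontal applied forces, so A_x = 0.

A_x = 0, A_y = 53.56 kN, C_y = 89.93 kN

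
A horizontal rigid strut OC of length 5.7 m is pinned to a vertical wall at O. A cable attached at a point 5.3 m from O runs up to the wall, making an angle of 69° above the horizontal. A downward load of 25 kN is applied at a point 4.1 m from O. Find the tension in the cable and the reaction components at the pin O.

ΣM about O: T·sin69°·5.3 − 25·4.1 = 0 → T = 102.5/(5.3·0.93358) = 20.7155 ≈ 20.72 kN.
ΣF_x = 0: O_x − T·cos69° = 0 → O_x = 20.7155 × 0.358368 = 7.424 kN.
ΣF_y = 0: O_y + T·sin69° − 25 = 0 → O_y = 25 − 20.7155 × 0.93358 = 5.660 kN.

T = 20.72 kN, O_x = 7.424 kN, O_y = 5.660 kN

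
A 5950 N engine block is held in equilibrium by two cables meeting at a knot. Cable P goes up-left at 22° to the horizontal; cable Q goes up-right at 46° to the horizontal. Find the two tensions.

T_P = 4458 N, T_Q = 5950 N

ΣF_x = 0: −T_P·cos22° + T_Q·cos46° = 0 → T_Q = 1.33473·T_P.
ΣF_y = 0: T_P·sin22° + T_Q·sin46° = 5950.
Substitute: T_P·(0.374607 + 1.33473·0.71934) = 5950 → T_P = 4457.82 ≈ 4458 N.
Then T_Q = 1.33473 × 4457.82 = 5950 N.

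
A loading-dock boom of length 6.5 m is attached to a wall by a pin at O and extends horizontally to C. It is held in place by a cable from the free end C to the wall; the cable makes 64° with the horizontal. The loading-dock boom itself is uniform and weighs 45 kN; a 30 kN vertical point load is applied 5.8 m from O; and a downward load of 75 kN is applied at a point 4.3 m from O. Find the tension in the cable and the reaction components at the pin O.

T = 110.0 kN, O_x = 48.23 kN, O_y = 51.12 kN

ΣM about O: T·sin64°·6.5 − 45·3.25 − 30·5.8 − 75·4.3 = 0 → T = 642.75/(6.5·0.898794) = 110.019 ≈ 110.0 kN.
ΣF_x = 0: O_x − T·cos64° = 0 → O_x = 110.019 × 0.438371 = 48.23 kN.
ΣF_y = 0: O_y + T·sin64° − 45 − 30 − 75 = 0 → O_y = 150 − 110.019 × 0.898794 = 51.12 kN.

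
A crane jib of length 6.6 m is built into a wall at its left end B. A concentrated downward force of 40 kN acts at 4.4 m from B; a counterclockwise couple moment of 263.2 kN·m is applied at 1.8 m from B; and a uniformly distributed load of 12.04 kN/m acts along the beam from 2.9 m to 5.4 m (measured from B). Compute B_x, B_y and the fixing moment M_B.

Resultant of the distributed load: 12.04 × 2.5 = 30.1 kN at 4.15 m from B.
ΣF_x = 0: B_x = 0.
ΣF_y = 0: B_y − 40 − 12.04·2.5 = 0 → B_y = 70.10 kN.
ΣM about B: M_B − 40·4.4 + 263.2 − (12.04·2.5)·4.15 = 0 → M_B = 37.72 kN·m.

B_x = 0, B_y = 70.10 kN, M_B = 37.72 kN·m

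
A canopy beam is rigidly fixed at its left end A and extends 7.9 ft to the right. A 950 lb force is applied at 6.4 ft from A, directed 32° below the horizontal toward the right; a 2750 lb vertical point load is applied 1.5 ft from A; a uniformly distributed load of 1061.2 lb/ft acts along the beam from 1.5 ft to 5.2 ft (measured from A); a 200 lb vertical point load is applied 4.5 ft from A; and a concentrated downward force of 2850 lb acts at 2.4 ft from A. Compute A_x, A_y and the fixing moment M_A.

Resultant of the distributed load: 1061.2 × 3.7 = 3926.44 lb at 3.35 ft from A.
ΣF_x = 0: A_x + 950·cos32° = 0 → A_x = -805.6 lb.
ΣF_y = 0: A_y − 950·sin32° − 2750 − 1061.2·3.7 − 200 − 2850 = 0 → A_y = 10230 lb.
ΣM about A: M_A − 950·sin32°·6.4 − 2750·1.5 − (1061.2·3.7)·3.35 − 200·4.5 − 2850·2.4 = 0 → M_A = 28240 lb·ft.

A_x = -805.6 lb, A_y = 10230 lb, M_A = 28240 lb·ft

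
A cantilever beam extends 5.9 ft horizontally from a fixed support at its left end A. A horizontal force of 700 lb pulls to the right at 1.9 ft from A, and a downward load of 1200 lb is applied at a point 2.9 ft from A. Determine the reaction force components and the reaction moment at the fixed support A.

A_x = -700.0 lb, A_y = 1200 lb, M_A = 3480 lb·ft

ΣF_x = 0: A_x + 700 = 0 → A_x = -700.0 lb.
ΣF_y = 0: A_y − 1200 = 0 → A_y = 1200 lb.
ΣM about A: M_A − 1200·2.9 = 0 → M_A = 3480 lb·ft.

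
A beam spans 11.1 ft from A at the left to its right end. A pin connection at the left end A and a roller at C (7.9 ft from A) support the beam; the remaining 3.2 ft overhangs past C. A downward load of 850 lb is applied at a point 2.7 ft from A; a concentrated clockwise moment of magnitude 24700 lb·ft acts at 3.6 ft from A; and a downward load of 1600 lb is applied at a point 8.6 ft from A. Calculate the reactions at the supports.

A_x = 0, A_y = -2709 lb, C_y = 5159 lb

ΣM about A: C_y·7.9 − 850·2.7 − 24700 − 1600·8.6 = 0 → C_y = 40755/7.9 = 5158.86 ≈ 5159 lb.
ΣF_y = 0: A_y + 5158.86 − 850 − 1600 = 0 → A_y = -2709 lb.
ΣF_x = 0: no horizontal applied forces, so A_x = 0.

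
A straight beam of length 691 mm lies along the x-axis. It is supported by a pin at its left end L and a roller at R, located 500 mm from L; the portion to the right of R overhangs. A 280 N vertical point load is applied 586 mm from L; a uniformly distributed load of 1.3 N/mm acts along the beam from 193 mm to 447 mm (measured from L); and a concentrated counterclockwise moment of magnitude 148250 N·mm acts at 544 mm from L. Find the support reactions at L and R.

Resultant of the distributed load: 1.3 × 254 = 330.2 N at 320 mm from L.
Moments about L: R_y·500 − 280·586 − (1.3·254)·320 + 148250 = 0 → R_y = 121494/500 = 242.988 ≈ 243.0 N.
ΣF_y = 0: L_y + 242.988 − 280 − 1.3·254 = 0 → L_y = 367.2 N.
ΣF_x = 0: no horizontal applied forces, so L_x = 0.

L_x = 0, L_y = 367.2 N, R_y = 243.0 N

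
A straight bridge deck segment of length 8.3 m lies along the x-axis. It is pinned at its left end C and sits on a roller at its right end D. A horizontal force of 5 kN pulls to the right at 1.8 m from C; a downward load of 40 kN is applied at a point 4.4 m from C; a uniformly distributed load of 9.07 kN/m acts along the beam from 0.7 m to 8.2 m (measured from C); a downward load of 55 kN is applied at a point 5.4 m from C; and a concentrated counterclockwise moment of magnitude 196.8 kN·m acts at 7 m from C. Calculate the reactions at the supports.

Resultant of the distributed load: 9.07 × 7.5 = 68.025 kN at 4.45 m from C.
Moments about C: D_y·8.3 − 40·4.4 − (9.07·7.5)·4.45 − 55·5.4 + 196.8 = 0 → D_y = 578.91125/8.3 = 69.7483 ≈ 69.75 kN.
ΣF_y = 0: C_y + 69.7483 − 40 − 9.07·7.5 − 55 = 0 → C_y = 93.28 kN.
ΣF_x = 0: C_x + 5 = 0 → C_x = -5.000 kN.

C_x = -5.000 kN, C_y = 93.28 kN, D_y = 69.75 kN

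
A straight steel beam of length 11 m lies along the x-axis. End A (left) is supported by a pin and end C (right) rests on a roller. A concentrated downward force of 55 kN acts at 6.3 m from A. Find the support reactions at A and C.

Taking moments about A: C_y·11 − 55·6.3 = 0 → C_y = 346.5/11 = 31.50 kN.
ΣF_y = 0: A_y + 31.5 − 55 = 0 → A_y = 23.50 kN.
ΣF_x = 0: no horizontal applied forces, so A_x = 0.

A_x = 0, A_y = 23.50 kN, C_y = 31.50 kN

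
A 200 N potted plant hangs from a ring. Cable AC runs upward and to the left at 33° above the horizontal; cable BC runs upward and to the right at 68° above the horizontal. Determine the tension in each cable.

ΣF_x = 0: −T_AC·cos33° + T_BC·cos68° = 0 → T_BC = 2.2388·T_AC.
ΣF_y = 0: T_AC·sin33° + T_BC·sin68° = 200.
Substitute: T_AC·(0.544639 + 2.2388·0.927184) = 200 → T_AC = 76.3237 ≈ 76.32 N.
Then T_BC = 2.2388 × 76.3237 = 170.9 N.

T_AC = 76.32 N, T_BC = 170.9 N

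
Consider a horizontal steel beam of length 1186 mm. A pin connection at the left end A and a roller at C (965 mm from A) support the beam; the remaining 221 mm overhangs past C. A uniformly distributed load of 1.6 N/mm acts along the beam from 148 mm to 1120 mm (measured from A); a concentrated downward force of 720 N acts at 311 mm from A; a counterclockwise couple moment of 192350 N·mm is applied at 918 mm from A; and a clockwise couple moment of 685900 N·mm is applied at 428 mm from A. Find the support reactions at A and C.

Resultant of the distributed load: 1.6 × 972 = 1555.2 N at 634 mm from A.
Moments about A: C_y·965 − (1.6·972)·634 − 720·311 + 192350 − 685900 = 0 → C_y = 1703466.8/965 = 1765.25 ≈ 1765 N.
ΣF_y = 0: A_y + 1765.25 − 1.6·972 − 720 = 0 → A_y = 509.9 N.
ΣF_x = 0: no horizontal applied forces, so A_x = 0.

A_x = 0, A_y = 509.9 N, C_y = 1765 N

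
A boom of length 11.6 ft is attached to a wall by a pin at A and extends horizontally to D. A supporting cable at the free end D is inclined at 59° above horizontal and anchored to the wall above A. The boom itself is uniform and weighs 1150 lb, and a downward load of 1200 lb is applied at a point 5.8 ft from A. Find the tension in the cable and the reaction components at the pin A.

T = 1371 lb, A_x = 706.0 lb, A_y = 1175 lb

ΣM about A: T·sin59°·11.6 − 1150·5.8 − 1200·5.8 = 0 → T = 13630/(11.6·0.857167) = 1370.79 ≈ 1371 lb.
ΣF_x = 0: A_x − T·cos59° = 0 → A_x = 1370.79 × 0.515038 = 706.0 lb.
ΣF_y = 0: A_y + T·sin59° − 1150 − 1200 = 0 → A_y = 2350 − 1370.79 × 0.857167 = 1175 lb.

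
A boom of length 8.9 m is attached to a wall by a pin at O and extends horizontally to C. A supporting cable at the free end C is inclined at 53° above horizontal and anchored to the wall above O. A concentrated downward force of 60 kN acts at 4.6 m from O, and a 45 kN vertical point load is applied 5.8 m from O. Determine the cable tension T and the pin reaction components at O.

T = 75.55 kN, O_x = 45.47 kN, O_y = 44.66 kN

ΣM about O: T·sin53°·8.9 − 60·4.6 − 45·5.8 = 0 → T = 537/(8.9·0.798636) = 75.5502 ≈ 75.55 kN.
ΣF_x = 0: O_x − T·cos53° = 0 → O_x = 75.5502 × 0.601815 = 45.47 kN.
ΣF_y = 0: O_y + T·sin53° − 60 − 45 = 0 → O_y = 105 − 75.5502 × 0.798636 = 44.66 kN.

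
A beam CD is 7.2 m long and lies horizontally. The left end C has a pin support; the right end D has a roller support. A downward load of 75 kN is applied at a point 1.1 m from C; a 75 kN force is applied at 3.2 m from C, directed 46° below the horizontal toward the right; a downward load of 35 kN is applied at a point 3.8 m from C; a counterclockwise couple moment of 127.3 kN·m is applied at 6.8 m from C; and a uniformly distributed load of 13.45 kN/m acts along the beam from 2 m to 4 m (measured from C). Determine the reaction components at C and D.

Resultant of the distributed load: 13.45 × 2 = 26.9 kN at 3 m from C.
Moments about C: D_y·7.2 − 75·1.1 − 75·sin46°·3.2 − 35·3.8 + 127.3 − (13.45·2)·3 = 0 → D_y = 341.542/7.2 = 47.4364 ≈ 47.44 kN.
ΣF_y = 0: C_y + 47.4364 − 75 − 75·sin46° − 35 − 13.45·2 = 0 → C_y = 143.4 kN.
ΣF_x = 0: C_x + 75·cos46° = 0 → C_x = -52.10 kN.

C_x = -52.10 kN, C_y = 143.4 kN, D_y = 47.44 kN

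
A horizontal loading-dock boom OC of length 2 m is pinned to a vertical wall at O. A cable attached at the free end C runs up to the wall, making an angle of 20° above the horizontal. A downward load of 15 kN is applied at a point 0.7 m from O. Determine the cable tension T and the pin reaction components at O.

ΣM about O: T·sin20°·2 − 15·0.7 = 0 → T = 10.5/(2·0.34202) = 15.35 kN.
ΣF_x = 0: O_x − T·cos20° = 0 → O_x = 15.35 × 0.939693 = 14.42 kN.
ΣF_y = 0: O_y + T·sin20° − 15 = 0 → O_y = 15 − 15.35 × 0.34202 = 9.750 kN.

T = 15.35 kN, O_x = 14.42 kN, O_y = 9.750 kN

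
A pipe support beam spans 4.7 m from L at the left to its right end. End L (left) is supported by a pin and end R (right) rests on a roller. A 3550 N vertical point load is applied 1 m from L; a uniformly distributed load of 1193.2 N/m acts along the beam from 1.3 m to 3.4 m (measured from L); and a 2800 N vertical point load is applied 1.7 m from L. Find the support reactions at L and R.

L_x = 0, L_y = 5835 N, R_y = 3021 N

Resultant of the distributed load: 1193.2 × 2.1 = 2505.72 N at 2.35 m from L.
Moments about L: R_y·4.7 − 3550·1 − (1193.2·2.1)·2.35 − 2800·1.7 = 0 → R_y = 14198.442/4.7 = 3020.95 ≈ 3021 N.
ΣF_y = 0: L_y + 3020.95 − 3550 − 1193.2·2.1 − 2800 = 0 → L_y = 5835 N.
ΣF_x = 0: no horizontal applied forces, so L_x = 0.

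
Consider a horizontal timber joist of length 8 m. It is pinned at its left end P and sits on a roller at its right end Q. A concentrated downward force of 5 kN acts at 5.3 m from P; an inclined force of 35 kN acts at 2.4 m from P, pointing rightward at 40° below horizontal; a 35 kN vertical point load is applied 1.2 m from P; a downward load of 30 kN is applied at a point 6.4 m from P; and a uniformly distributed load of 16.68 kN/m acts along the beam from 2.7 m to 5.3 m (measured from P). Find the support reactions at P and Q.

Resultant of the distributed load: 16.68 × 2.6 = 43.368 kN at 4 m from P.
Moments about P: Q_y·8 − 5·5.3 − 35·sin40°·2.4 − 35·1.2 − 30·6.4 − (16.68·2.6)·4 = 0 → Q_y = 487.966/8 = 60.9958 ≈ 61.00 kN.
ΣF_y = 0: P_y + 60.9958 − 5 − 35·sin40° − 35 − 30 − 16.68·2.6 = 0 → P_y = 74.87 kN.
ΣF_x = 0: P_x + 35·cos40° = 0 → P_x = -26.81 kN.

P_x = -26.81 kN, P_y = 74.87 kN, Q_y = 61.00 kN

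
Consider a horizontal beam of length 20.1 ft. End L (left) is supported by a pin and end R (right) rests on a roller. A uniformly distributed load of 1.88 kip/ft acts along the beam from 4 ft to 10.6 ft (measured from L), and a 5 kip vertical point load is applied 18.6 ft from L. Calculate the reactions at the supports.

Resultant of the distributed load: 1.88 × 6.6 = 12.408 kip at 7.3 ft from L.
Taking moments about L: R_y·20.1 − (1.88·6.6)·7.3 − 5·18.6 = 0 → R_y = 183.5784/20.1 = 9.13325 ≈ 9.133 kip.
ΣF_y = 0: L_y + 9.13325 − 1.88·6.6 − 5 = 0 → L_y = 8.275 kip.
ΣF_x = 0: no horizontal applied forces, so L_x = 0.

L_x = 0, L_y = 8.275 kip, R_y = 9.133 kip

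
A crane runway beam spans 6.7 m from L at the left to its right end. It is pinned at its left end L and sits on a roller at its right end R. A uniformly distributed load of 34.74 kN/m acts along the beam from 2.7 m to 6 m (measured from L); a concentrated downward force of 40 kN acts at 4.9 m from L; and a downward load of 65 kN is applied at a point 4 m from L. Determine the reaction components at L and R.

Resultant of the distributed load: 34.74 × 3.3 = 114.642 kN at 4.35 m from L.
ΣM about L: R_y·6.7 − (34.74·3.3)·4.35 − 40·4.9 − 65·4 = 0 → R_y = 954.6927/6.7 = 142.491 ≈ 142.5 kN.
ΣF_y = 0: L_y + 142.491 − 34.74·3.3 − 40 − 65 = 0 → L_y = 77.15 kN.
ΣF_x = 0: no horizontal applied forces, so L_x = 0.

L_x = 0, L_y = 77.15 kN, R_y = 142.5 kN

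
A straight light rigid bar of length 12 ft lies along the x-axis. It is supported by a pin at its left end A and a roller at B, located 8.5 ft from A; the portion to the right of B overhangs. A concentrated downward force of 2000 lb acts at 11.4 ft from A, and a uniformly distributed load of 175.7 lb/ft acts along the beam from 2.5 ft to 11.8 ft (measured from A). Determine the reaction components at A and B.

A_x = 0, A_y = -422.8 lb, B_y = 4057 lb

Resultant of the distributed load: 175.7 × 9.3 = 1634.01 lb at 7.15 ft from A.
Taking moments about A: B_y·8.5 − 2000·11.4 − (175.7·9.3)·7.15 = 0 → B_y = 34483.1715/8.5 = 4056.84 ≈ 4057 lb.
ΣF_y = 0: A_y + 4056.84 − 2000 − 175.7·9.3 = 0 → A_y = -422.8 lb.
ΣF_x = 0: no horizontal applied forces, so A_x = 0.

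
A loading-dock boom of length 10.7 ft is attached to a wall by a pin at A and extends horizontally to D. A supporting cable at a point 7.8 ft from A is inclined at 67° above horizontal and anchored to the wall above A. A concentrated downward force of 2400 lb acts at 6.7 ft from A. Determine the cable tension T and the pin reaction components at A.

T = 2240 lb, A_x = 875.1 lb, A_y = 338.5 lb

ΣM about A: T·sin67°·7.8 − 2400·6.7 = 0 → T = 16080/(7.8·0.920505) = 2239.57 ≈ 2240 lb.
ΣF_x = 0: A_x − T·cos67° = 0 → A_x = 2239.57 × 0.390731 = 875.1 lb.
ΣF_y = 0: A_y + T·sin67° − 2400 = 0 → A_y = 2400 − 2239.57 × 0.920505 = 338.5 lb.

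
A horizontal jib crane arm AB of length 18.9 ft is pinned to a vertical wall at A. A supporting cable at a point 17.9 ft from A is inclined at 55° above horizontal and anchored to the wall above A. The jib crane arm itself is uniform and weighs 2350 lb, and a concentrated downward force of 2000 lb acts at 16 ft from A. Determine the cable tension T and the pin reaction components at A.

ΣM about A: T·sin55°·17.9 − 2350·9.45 − 2000·16 = 0 → T = 54207.5/(17.9·0.819152) = 3696.94 ≈ 3697 lb.
ΣF_x = 0: A_x − T·cos55° = 0 → A_x = 3696.94 × 0.573576 = 2120 lb.
ΣF_y = 0: A_y + T·sin55° − 2350 − 2000 = 0 → A_y = 4350 − 3696.94 × 0.819152 = 1322 lb.

T = 3697 lb, A_x = 2120 lb, A_y = 1322 lb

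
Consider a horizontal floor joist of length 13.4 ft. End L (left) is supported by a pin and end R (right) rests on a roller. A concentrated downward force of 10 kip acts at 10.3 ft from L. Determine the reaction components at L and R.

ΣM about L: R_y·13.4 − 10·10.3 = 0 → R_y = 103/13.4 = 7.68657 ≈ 7.687 kip.
ΣF_y = 0: L_y + 7.68657 − 10 = 0 → L_y = 2.313 kip.
ΣF_x = 0: no horizontal applied forces, so L_x = 0.

L_x = 0, L_y = 2.313 kip, R_y = 7.687 kip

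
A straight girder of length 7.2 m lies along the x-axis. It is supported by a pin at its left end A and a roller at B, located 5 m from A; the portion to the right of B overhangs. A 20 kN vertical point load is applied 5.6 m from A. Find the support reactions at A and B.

A_x = 0, A_y = -2.400 kN, B_y = 22.40 kN

Taking moments about A: B_y·5 − 20·5.6 = 0 → B_y = 112/5 = 22.40 kN.
ΣF_y = 0: A_y + 22.4 − 20 = 0 → A_y = -2.400 kN.
ΣF_x = 0: no horizontal applied forces, so A_x = 0.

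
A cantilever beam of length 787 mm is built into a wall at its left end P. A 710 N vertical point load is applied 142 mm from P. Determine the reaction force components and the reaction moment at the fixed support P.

P_x = 0, P_y = 710.0 N, M_P = 100800 N·mm

ΣF_x = 0: P_x = 0.
ΣF_y = 0: P_y − 710 = 0 → P_y = 710.0 N.
ΣM about P: M_P − 710·142 = 0 → M_P = 100800 N·mm.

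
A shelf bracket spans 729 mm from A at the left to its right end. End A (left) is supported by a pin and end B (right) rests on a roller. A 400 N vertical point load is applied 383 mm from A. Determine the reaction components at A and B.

Moments about A: B_y·729 − 400·383 = 0 → B_y = 153200/729 = 210.151 ≈ 210.2 N.
ΣF_y = 0: A_y + 210.151 − 400 = 0 → A_y = 189.8 N.
ΣF_x = 0: no horizontal applied forces, so A_x = 0.

A_x = 0, A_y = 189.8 N, B_y = 210.2 N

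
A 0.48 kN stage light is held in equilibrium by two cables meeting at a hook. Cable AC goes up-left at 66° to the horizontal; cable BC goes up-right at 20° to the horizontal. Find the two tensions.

T_AC = 0.4522 kN, T_BC = 0.1957 kN

ΣF_x = 0: −T_AC·cos66° + T_BC·cos20° = 0 → T_BC = 0.43284·T_AC.
ΣF_y = 0: T_AC·sin66° + T_BC·sin20° = 0.48.
Substitute: T_AC·(0.913545 + 0.43284·0.34202) = 0.48 → T_AC = 0.452154 ≈ 0.4522 kN.
Then T_BC = 0.43284 × 0.452154 = 0.1957 kN.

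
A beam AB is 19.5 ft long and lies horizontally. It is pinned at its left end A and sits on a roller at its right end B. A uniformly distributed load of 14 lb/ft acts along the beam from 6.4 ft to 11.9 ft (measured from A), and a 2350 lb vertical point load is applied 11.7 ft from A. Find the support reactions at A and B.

Resultant of the distributed load: 14 × 5.5 = 77 lb at 9.15 ft from A.
Taking moments about A: B_y·19.5 − (14·5.5)·9.15 − 2350·11.7 = 0 → B_y = 28199.55/19.5 = 1446.13 ≈ 1446 lb.
ΣF_y = 0: A_y + 1446.13 − 14·5.5 − 2350 = 0 → A_y = 980.9 lb.
ΣF_x = 0: no horizontal applied forces, so A_x = 0.

A_x = 0, A_y = 980.9 lb, B_y = 1446 lb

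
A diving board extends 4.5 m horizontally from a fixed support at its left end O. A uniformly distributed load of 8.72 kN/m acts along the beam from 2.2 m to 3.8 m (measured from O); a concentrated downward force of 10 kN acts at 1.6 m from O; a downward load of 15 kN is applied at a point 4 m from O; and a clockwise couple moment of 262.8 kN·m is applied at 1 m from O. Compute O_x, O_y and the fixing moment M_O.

Resultant of the distributed load: 8.72 × 1.6 = 13.952 kN at 3 m from O.
ΣF_x = 0: O_x = 0.
ΣF_y = 0: O_y − 8.72·1.6 − 10 − 15 = 0 → O_y = 38.95 kN.
ΣM about O: M_O − (8.72·1.6)·3 − 10·1.6 − 15·4 − 262.8 = 0 → M_O = 380.7 kN·m.

O_x = 0, O_y = 38.95 kN, M_O = 380.7 kN·m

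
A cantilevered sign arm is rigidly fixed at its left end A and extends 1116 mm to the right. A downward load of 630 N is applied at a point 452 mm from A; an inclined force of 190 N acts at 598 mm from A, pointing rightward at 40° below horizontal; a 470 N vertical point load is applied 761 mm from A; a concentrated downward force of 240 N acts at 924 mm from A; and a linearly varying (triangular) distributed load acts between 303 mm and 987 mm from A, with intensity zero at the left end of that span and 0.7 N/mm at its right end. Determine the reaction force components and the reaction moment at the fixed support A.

A_x = -145.5 N, A_y = 1702 N, M_A = 1119000 N·mm

Resultant of the triangular load: ½ × 0.7 × 684 = 239.4 N, acting at 759 mm from A (one-third of the span from the peak).
ΣF_x = 0: A_x + 190·cos40° = 0 → A_x = -145.5 N.
ΣF_y = 0: A_y − 630 − 190·sin40° − 470 − 240 − ½·0.7·684 = 0 → A_y = 1702 N.
ΣM about A: M_A − 630·452 − 190·sin40°·598 − 470·761 − 240·924 − (½·0.7·684)·759 = 0 → M_A = 1119000 N·mm.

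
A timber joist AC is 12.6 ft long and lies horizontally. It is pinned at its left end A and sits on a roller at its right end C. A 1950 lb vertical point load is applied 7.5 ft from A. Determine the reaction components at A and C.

Taking moments about A: C_y·12.6 − 1950·7.5 = 0 → C_y = 14625/12.6 = 1160.71 ≈ 1161 lb.
ΣF_y = 0: A_y + 1160.71 − 1950 = 0 → A_y = 789.3 lb.
ΣF_x = 0: no horizontal applied forces, so A_x = 0.

A_x = 0, A_y = 789.3 lb, C_y = 1161 lb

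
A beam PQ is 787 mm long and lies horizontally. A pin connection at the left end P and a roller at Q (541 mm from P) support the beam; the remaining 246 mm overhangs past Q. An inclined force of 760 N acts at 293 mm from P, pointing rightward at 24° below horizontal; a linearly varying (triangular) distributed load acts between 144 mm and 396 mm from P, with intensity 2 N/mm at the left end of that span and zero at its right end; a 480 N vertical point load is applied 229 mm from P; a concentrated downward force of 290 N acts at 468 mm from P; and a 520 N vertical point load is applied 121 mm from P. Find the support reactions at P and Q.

P_x = -694.3 N, P_y = 1007 N, Q_y = 844.0 N

Resultant of the triangular load: ½ × 2 × 252 = 252 N, acting at 228 mm from P (one-third of the span from the peak).
Moments about P: Q_y·541 − 760·sin24°·293 − (½·2·252)·228 − 480·229 − 290·468 − 520·121 = 0 → Q_y = 456588/541 = 843.97 ≈ 844.0 N.
ΣF_y = 0: P_y + 843.97 − 760·sin24° − ½·2·252 − 480 − 290 − 520 = 0 → P_y = 1007 N.
ΣF_x = 0: P_x + 760·cos24° = 0 → P_x = -694.3 N.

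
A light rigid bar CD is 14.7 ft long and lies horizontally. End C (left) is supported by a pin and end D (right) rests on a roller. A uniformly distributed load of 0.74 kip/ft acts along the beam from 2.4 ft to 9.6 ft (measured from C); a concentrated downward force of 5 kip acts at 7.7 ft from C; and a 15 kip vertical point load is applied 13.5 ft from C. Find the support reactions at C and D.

C_x = 0, C_y = 6.759 kip, D_y = 18.57 kip

Resultant of the distributed load: 0.74 × 7.2 = 5.328 kip at 6 ft from C.
ΣM about C: D_y·14.7 − (0.74·7.2)·6 − 5·7.7 − 15·13.5 = 0 → D_y = 272.968/14.7 = 18.5693 ≈ 18.57 kip.
ΣF_y = 0: C_y + 18.5693 − 0.74·7.2 − 5 − 15 = 0 → C_y = 6.759 kip.
ΣF_x = 0: no horizontal applied forces, so C_x = 0.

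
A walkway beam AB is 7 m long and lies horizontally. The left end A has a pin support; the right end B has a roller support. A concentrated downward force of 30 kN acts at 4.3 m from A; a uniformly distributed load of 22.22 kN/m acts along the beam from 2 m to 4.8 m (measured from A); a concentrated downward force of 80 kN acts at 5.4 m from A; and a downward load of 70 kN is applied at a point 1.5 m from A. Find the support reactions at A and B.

A_x = 0, A_y = 116.9 kN, B_y = 125.4 kN

Resultant of the distributed load: 22.22 × 2.8 = 62.216 kN at 3.4 m from A.
Moments about A: B_y·7 − 30·4.3 − (22.22·2.8)·3.4 − 80·5.4 − 70·1.5 = 0 → B_y = 877.5344/7 = 125.362 ≈ 125.4 kN.
ΣF_y = 0: A_y + 125.362 − 30 − 22.22·2.8 − 80 − 70 = 0 → A_y = 116.9 kN.
ΣF_x = 0: no horizontal applied forces, so A_x = 0.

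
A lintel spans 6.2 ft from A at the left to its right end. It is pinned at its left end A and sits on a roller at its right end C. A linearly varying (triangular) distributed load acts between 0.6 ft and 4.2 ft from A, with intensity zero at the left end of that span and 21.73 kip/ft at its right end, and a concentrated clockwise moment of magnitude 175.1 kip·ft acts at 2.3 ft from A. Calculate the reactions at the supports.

Resultant of the triangular load: ½ × 21.73 × 3.6 = 39.114 kip, acting at 3 ft from A (one-third of the span from the peak).
Moments about A: C_y·6.2 − (½·21.73·3.6)·3 − 175.1 = 0 → C_y = 292.442/6.2 = 47.1681 ≈ 47.17 kip.
ΣF_y = 0: A_y + 47.1681 − ½·21.73·3.6 = 0 → A_y = -8.054 kip.
ΣF_x = 0: no horizontal applied forces, so A_x = 0.

A_x = 0, A_y = -8.054 kip, C_y = 47.17 kip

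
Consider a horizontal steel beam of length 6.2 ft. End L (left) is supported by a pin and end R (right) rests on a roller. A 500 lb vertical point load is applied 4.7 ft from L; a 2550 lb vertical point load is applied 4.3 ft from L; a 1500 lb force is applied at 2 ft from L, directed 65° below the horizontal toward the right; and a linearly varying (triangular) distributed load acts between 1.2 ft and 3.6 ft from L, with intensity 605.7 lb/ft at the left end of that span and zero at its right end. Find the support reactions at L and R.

L_x = -633.9 lb, L_y = 2316 lb, R_y = 2821 lb

Resultant of the triangular load: ½ × 605.7 × 2.4 = 726.84 lb, acting at 2 ft from L (one-third of the span from the peak).
Taking moments about L: R_y·6.2 − 500·4.7 − 2550·4.3 − 1500·sin65°·2 − (½·605.7·2.4)·2 = 0 → R_y = 17487.6/6.2 = 2820.58 ≈ 2821 lb.
ΣF_y = 0: L_y + 2820.58 − 500 − 2550 − 1500·sin65° − ½·605.7·2.4 = 0 → L_y = 2316 lb.
ΣF_x = 0: L_x + 1500·cos65° = 0 → L_x = -633.9 lb.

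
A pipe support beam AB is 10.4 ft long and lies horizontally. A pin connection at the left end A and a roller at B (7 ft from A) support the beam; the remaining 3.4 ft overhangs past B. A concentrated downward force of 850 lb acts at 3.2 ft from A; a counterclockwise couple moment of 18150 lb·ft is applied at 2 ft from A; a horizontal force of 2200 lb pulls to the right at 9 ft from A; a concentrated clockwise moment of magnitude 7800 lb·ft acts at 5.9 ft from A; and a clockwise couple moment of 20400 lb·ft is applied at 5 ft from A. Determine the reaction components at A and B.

A_x = -2200 lb, A_y = -974.3 lb, B_y = 1824 lb

Taking moments about A: B_y·7 − 850·3.2 + 18150 − 7800 − 20400 = 0 → B_y = 12770/7 = 1824.29 ≈ 1824 lb.
ΣF_y = 0: A_y + 1824.29 − 850 = 0 → A_y = -974.3 lb.
ΣF_x = 0: A_x + 2200 = 0 → A_x = -2200 lb.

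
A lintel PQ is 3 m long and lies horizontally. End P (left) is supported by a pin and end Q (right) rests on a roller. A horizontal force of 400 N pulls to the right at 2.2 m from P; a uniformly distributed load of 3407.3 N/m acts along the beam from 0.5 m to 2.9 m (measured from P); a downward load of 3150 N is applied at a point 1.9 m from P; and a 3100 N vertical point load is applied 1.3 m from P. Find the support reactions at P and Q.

P_x = -400.0 N, P_y = 6455 N, Q_y = 7972 N

Resultant of the distributed load: 3407.3 × 2.4 = 8177.52 N at 1.7 m from P.
Moments about P: Q_y·3 − (3407.3·2.4)·1.7 − 3150·1.9 − 3100·1.3 = 0 → Q_y = 23916.784/3 = 7972.26 ≈ 7972 N.
ΣF_y = 0: P_y + 7972.26 − 3407.3·2.4 − 3150 − 3100 = 0 → P_y = 6455 N.
ΣF_x = 0: P_x + 400 = 0 → P_x = -400.0 N.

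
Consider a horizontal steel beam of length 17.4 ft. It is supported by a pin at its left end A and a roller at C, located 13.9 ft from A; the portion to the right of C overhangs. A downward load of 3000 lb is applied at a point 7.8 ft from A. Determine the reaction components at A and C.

A_x = 0, A_y = 1317 lb, C_y = 1683 lb

Taking moments about A: C_y·13.9 − 3000·7.8 = 0 → C_y = 23400/13.9 = 1683.45 ≈ 1683 lb.
ΣF_y = 0: A_y + 1683.45 − 3000 = 0 → A_y = 1317 lb.
ΣF_x = 0: no horizontal applied forces, so A_x = 0.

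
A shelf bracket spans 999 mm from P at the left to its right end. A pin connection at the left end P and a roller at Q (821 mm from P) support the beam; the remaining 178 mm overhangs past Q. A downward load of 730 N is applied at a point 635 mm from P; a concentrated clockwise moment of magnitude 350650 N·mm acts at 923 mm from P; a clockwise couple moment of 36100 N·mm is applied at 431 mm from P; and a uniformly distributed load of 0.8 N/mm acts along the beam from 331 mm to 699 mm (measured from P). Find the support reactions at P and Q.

P_x = 0, P_y = -196.0 N, Q_y = 1220 N

Resultant of the distributed load: 0.8 × 368 = 294.4 N at 515 mm from P.
ΣM about P: Q_y·821 − 730·635 − 350650 − 36100 − (0.8·368)·515 = 0 → Q_y = 1001916/821 = 1220.36 ≈ 1220 N.
ΣF_y = 0: P_y + 1220.36 − 730 − 0.8·368 = 0 → P_y = -196.0 N.
ΣF_x = 0: no horizontal applied forces, so P_x = 0.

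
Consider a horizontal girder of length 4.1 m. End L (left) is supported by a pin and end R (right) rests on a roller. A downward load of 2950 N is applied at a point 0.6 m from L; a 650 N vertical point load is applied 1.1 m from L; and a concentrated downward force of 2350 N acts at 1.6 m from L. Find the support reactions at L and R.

Taking moments about L: R_y·4.1 − 2950·0.6 − 650·1.1 − 2350·1.6 = 0 → R_y = 6245/4.1 = 1523.17 ≈ 1523 N.
ΣF_y = 0: L_y + 1523.17 − 2950 − 650 − 2350 = 0 → L_y = 4427 N.
ΣF_x = 0: no horizontal applied forces, so L_x = 0.

L_x = 0, L_y = 4427 N, R_y = 1523 N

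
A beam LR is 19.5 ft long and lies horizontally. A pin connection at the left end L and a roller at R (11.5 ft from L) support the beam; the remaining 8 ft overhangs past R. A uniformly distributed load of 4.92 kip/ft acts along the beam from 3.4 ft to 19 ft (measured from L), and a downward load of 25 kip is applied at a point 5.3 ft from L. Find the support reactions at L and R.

Resultant of the distributed load: 4.92 × 15.6 = 76.752 kip at 11.2 ft from L.
Moments about L: R_y·11.5 − (4.92·15.6)·11.2 − 25·5.3 = 0 → R_y = 992.1224/11.5 = 86.2715 ≈ 86.27 kip.
ΣF_y = 0: L_y + 86.2715 − 4.92·15.6 − 25 = 0 → L_y = 15.48 kip.
ΣF_x = 0: no horizontal applied forces, so L_x = 0.

L_x = 0, L_y = 15.48 kip, R_y = 86.27 kip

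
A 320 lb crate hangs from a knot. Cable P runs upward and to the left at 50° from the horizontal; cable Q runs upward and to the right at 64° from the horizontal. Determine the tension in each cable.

T_P = 153.6 lb, T_Q = 225.2 lb

ΣF_x = 0: −T_P·cos50° + T_Q·cos64° = 0 → T_Q = 1.46631·T_P.
ΣF_y = 0: T_P·sin50° + T_Q·sin64° = 320.
Substitute: T_P·(0.766044 + 1.46631·0.898794) = 320 → T_P = 153.554 ≈ 153.6 lb.
Then T_Q = 1.46631 × 153.554 = 225.2 lb.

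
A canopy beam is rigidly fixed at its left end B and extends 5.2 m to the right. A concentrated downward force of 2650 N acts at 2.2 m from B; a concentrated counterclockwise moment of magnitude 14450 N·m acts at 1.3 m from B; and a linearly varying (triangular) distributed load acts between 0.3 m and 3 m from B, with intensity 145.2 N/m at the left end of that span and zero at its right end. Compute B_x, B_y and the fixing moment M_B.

Resultant of the triangular load: ½ × 145.2 × 2.7 = 196.02 N, acting at 1.2 m from B (one-third of the span from the peak).
ΣF_x = 0: B_x = 0.
ΣF_y = 0: B_y − 2650 − ½·145.2·2.7 = 0 → B_y = 2846 N.
ΣM about B: M_B − 2650·2.2 + 14450 − (½·145.2·2.7)·1.2 = 0 → M_B = -8385 N·m.

B_x = 0, B_y = 2846 N, M_B = -8385 N·m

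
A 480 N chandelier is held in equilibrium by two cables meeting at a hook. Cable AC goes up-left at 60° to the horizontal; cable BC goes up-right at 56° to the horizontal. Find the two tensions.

T_AC = 298.6 N, T_BC = 267.0 N

ΣF_x = 0: −T_AC·cos60° + T_BC·cos56° = 0 → T_BC = 0.894146·T_AC.
ΣF_y = 0: T_AC·sin60° + T_BC·sin56° = 480.
Substitute: T_AC·(0.866025 + 0.894146·0.829038) = 480 → T_AC = 298.636 ≈ 298.6 N.
Then T_BC = 0.894146 × 298.636 = 267.0 N.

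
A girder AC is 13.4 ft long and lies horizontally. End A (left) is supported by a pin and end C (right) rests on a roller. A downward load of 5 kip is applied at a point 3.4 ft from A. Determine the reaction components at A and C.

ΣM about A: C_y·13.4 − 5·3.4 = 0 → C_y = 17/13.4 = 1.26866 ≈ 1.269 kip.
ΣF_y = 0: A_y + 1.26866 − 5 = 0 → A_y = 3.731 kip.
ΣF_x = 0: no horizontal applied forces, so A_x = 0.

A_x = 0, A_y = 3.731 kip, C_y = 1.269 kip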